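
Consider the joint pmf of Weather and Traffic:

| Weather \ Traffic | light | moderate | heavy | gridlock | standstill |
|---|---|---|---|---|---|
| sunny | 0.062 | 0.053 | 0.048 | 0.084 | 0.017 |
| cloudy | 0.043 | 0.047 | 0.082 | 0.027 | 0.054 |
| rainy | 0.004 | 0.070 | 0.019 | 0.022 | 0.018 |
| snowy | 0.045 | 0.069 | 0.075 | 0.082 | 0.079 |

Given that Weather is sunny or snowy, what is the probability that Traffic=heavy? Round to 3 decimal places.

0.200

P(Weather=sunny) = 0.062 + 0.053 + 0.048 + 0.084 + 0.017 = 0.264.
P(Weather=snowy) = 0.045 + 0.069 + 0.075 + 0.082 + 0.079 = 0.350.
P(Weather ∈ {sunny, snowy}) = 0.264 + 0.350 = 0.614; P(Traffic=heavy, Weather ∈ {sunny, snowy}) = 0.048 + 0.075 = 0.123.
P(Traffic=heavy | Weather ∈ {sunny, snowy}) = 0.123/0.614 = 0.200.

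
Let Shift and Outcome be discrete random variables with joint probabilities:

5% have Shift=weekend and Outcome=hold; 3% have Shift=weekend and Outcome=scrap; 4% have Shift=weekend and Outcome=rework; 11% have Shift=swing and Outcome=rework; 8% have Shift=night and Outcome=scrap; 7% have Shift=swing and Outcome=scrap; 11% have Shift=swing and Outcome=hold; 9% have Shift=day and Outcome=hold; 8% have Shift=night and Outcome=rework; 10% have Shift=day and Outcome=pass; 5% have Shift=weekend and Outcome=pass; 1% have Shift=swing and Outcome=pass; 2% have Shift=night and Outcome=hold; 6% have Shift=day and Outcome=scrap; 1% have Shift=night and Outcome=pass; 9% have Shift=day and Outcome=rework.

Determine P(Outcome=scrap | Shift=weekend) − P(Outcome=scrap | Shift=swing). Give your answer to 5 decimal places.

-0.05686

P(Shift=weekend) = 0.05 + 0.04 + 0.03 + 0.05 = 0.17; P(Outcome=scrap | Shift=weekend) = 0.03/0.17 = 0.176471.
P(Shift=swing) = 0.01 + 0.11 + 0.07 + 0.11 = 0.30; P(Outcome=scrap | Shift=swing) = 0.07/0.30 = 0.233333.
Difference = -0.05686.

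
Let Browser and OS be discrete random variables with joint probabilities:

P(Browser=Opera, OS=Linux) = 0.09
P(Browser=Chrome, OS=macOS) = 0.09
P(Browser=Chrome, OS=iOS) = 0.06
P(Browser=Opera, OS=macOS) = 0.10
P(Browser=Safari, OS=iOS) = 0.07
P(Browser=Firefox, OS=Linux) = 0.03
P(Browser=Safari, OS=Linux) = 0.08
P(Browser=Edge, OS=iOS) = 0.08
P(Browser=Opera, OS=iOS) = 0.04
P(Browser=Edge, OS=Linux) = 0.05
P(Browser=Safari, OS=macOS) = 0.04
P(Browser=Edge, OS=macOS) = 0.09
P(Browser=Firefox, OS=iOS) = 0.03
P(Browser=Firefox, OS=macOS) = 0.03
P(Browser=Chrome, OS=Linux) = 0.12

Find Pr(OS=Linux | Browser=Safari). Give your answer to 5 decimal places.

P(Browser=Safari) = 0.04 + 0.08 + 0.07 = 0.19.
P(OS=Linux | Browser=Safari) = 0.08/0.19 = 0.42105.

0.42105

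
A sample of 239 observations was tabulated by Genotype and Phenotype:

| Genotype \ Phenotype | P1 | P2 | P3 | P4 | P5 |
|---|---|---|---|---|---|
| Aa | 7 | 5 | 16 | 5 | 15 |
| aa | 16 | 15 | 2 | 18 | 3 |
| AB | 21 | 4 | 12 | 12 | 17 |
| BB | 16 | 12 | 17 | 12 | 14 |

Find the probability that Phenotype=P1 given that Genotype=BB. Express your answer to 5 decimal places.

Total with Genotype=BB: 16 + 12 + 17 + 12 + 14 = 71.
P(Phenotype=P1 | Genotype=BB) = 16/71 = 0.22535.

0.22535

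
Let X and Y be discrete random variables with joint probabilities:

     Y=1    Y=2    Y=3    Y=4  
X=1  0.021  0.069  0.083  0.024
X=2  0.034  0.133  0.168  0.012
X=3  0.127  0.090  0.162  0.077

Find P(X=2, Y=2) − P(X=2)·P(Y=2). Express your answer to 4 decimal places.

P(X=2) = 0.034 + 0.133 + 0.168 + 0.012 = 0.347.
P(Y=2) = 0.069 + 0.133 + 0.090 = 0.292.
P(X=2, Y=2) − P(X=2)P(Y=2) = 0.133 − 0.347×0.292 = 0.0317.

0.0317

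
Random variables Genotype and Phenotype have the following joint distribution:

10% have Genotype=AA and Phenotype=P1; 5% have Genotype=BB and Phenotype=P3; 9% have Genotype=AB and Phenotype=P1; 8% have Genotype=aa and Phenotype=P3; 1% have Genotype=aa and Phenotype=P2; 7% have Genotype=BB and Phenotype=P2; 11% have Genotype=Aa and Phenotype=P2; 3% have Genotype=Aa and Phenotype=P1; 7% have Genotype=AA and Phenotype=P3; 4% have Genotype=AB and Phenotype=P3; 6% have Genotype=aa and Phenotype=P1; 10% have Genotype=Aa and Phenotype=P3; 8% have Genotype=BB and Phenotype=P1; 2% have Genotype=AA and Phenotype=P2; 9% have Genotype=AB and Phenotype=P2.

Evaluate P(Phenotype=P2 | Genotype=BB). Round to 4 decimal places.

P(Genotype=BB) = 0.08 + 0.07 + 0.05 = 0.20.
P(Phenotype=P2 | Genotype=BB) = 0.07/0.20 = 0.3500.

0.3500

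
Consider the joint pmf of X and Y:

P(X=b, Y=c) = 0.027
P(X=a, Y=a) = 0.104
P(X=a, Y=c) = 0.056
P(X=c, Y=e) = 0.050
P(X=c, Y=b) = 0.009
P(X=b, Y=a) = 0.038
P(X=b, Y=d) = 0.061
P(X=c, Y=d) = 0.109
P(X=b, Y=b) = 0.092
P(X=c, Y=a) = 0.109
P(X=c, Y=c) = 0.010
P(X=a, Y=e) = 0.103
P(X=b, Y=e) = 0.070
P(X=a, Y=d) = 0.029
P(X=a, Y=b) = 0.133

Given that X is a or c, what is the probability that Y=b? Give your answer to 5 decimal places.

P(X=a) = 0.104 + 0.133 + 0.056 + 0.029 + 0.103 = 0.425.
P(X=c) = 0.109 + 0.009 + 0.010 + 0.109 + 0.050 = 0.287.
P(X ∈ {a, c}) = 0.425 + 0.287 = 0.712; P(Y=b, X ∈ {a, c}) = 0.133 + 0.009 = 0.142.
P(Y=b | X ∈ {a, c}) = 0.142/0.712 = 0.19944.

0.19944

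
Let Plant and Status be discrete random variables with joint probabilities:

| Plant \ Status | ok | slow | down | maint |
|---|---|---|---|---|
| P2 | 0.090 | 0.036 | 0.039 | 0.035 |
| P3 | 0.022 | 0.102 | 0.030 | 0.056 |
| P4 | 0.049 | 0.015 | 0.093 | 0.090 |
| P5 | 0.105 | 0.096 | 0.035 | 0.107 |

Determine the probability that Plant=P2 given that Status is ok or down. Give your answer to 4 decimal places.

P(Status=ok) = 0.090 + 0.022 + 0.049 + 0.105 = 0.266.
P(Status=down) = 0.039 + 0.030 + 0.093 + 0.035 = 0.197.
P(Status ∈ {ok, down}) = 0.266 + 0.197 = 0.463; P(Plant=P2, Status ∈ {ok, down}) = 0.090 + 0.039 = 0.129.
P(Plant=P2 | Status ∈ {ok, down}) = 0.129/0.463 = 0.2786.

0.2786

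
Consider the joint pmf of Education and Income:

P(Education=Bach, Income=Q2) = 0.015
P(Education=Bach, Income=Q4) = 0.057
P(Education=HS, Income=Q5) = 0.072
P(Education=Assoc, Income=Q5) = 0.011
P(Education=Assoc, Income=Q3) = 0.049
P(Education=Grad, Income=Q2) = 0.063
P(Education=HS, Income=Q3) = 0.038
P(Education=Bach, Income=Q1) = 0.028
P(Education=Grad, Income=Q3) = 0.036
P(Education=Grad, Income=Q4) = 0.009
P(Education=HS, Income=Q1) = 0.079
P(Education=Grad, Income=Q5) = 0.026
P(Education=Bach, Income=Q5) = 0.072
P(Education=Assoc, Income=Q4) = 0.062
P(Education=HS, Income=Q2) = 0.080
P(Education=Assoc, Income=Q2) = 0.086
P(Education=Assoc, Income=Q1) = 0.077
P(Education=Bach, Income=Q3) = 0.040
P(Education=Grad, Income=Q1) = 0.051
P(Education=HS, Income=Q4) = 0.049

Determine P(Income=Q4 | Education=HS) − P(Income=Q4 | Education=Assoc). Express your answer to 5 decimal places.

P(Education=HS) = 0.079 + 0.080 + 0.038 + 0.049 + 0.072 = 0.318; P(Income=Q4 | Education=HS) = 0.049/0.318 = 0.154088.
P(Education=Assoc) = 0.077 + 0.086 + 0.049 + 0.062 + 0.011 = 0.285; P(Income=Q4 | Education=Assoc) = 0.062/0.285 = 0.217544.
Difference = -0.06346.

-0.06346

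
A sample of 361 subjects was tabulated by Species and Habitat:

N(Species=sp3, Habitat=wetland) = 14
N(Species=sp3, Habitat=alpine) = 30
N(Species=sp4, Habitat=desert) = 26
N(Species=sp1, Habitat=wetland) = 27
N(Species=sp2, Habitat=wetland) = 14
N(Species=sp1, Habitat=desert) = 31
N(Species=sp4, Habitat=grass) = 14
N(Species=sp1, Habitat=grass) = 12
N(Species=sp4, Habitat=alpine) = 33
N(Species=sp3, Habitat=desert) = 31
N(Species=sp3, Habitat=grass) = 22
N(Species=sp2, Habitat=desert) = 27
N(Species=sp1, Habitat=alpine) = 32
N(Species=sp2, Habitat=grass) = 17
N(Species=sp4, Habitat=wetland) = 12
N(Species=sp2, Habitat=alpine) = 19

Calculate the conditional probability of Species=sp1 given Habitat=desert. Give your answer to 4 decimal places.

0.2696

Total with Habitat=desert: 31 + 27 + 31 + 26 = 115.
P(Species=sp1 | Habitat=desert) = 31/115 = 0.2696.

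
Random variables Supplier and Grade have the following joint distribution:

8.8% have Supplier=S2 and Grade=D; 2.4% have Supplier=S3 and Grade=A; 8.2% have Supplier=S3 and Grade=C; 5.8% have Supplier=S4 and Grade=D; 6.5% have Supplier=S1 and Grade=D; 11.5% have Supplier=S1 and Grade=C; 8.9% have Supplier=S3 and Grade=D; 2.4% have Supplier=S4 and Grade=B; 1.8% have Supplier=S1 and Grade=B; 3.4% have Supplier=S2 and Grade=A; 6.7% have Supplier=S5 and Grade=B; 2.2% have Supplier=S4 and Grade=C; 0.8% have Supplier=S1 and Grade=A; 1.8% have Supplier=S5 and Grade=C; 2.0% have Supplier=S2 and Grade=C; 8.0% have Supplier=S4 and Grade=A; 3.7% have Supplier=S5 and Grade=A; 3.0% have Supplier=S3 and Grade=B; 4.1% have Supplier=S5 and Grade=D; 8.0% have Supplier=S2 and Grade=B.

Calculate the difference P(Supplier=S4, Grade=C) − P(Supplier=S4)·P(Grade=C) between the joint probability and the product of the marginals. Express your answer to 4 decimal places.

P(Supplier=S4) = 0.080 + 0.024 + 0.022 + 0.058 = 0.184.
P(Grade=C) = 0.115 + 0.020 + 0.082 + 0.022 + 0.018 = 0.257.
P(Supplier=S4, Grade=C) − P(Supplier=S4)P(Grade=C) = 0.022 − 0.184×0.257 = -0.0253.

-0.0253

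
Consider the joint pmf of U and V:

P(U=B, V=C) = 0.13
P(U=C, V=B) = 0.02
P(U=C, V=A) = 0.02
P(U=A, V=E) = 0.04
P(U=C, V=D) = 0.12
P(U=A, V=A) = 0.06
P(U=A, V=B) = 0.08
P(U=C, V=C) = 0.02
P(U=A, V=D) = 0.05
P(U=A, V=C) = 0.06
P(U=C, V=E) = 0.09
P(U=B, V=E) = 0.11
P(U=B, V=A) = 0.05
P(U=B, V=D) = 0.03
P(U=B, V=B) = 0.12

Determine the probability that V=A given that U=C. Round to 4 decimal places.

0.0741

P(U=C) = 0.02 + 0.02 + 0.02 + 0.12 + 0.09 = 0.27.
P(V=A | U=C) = 0.02/0.27 = 0.0741.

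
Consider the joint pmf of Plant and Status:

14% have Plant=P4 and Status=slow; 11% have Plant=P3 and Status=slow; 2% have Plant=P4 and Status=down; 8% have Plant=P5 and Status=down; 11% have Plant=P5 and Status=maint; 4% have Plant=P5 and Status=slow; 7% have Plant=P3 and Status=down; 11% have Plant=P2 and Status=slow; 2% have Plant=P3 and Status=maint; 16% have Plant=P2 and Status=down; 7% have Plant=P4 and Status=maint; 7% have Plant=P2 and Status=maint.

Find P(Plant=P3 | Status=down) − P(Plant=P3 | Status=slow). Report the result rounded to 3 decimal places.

-0.063

P(Status=down) = 0.16 + 0.07 + 0.02 + 0.08 = 0.33; P(Plant=P3 | Status=down) = 0.07/0.33 = 0.2121.
P(Status=slow) = 0.11 + 0.11 + 0.14 + 0.04 = 0.40; P(Plant=P3 | Status=slow) = 0.11/0.40 = 0.2750.
Difference = -0.063.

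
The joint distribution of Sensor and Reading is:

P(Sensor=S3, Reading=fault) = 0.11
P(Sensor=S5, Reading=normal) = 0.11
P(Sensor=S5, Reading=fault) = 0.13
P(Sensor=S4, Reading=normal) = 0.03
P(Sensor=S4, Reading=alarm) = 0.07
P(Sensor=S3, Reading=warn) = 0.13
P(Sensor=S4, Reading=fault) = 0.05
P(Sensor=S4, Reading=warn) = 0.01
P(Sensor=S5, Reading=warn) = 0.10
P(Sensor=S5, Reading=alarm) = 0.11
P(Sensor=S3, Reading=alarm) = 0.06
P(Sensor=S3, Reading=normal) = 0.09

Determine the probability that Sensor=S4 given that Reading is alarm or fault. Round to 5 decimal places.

0.22642

P(Reading=alarm) = 0.06 + 0.07 + 0.11 = 0.24.
P(Reading=fault) = 0.11 + 0.05 + 0.13 = 0.29.
P(Reading ∈ {alarm, fault}) = 0.24 + 0.29 = 0.53; P(Sensor=S4, Reading ∈ {alarm, fault}) = 0.07 + 0.05 = 0.12.
P(Sensor=S4 | Reading ∈ {alarm, fault}) = 0.12/0.53 = 0.22642.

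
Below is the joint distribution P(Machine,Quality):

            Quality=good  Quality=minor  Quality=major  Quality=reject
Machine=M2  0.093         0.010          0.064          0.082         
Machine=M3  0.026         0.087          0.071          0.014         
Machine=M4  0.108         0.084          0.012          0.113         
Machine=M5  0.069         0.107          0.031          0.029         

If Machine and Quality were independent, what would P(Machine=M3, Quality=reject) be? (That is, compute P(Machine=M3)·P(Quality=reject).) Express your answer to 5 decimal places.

P(Machine=M3) = 0.026 + 0.087 + 0.071 + 0.014 = 0.198.
P(Quality=reject) = 0.082 + 0.014 + 0.113 + 0.029 = 0.238.
Product: 0.198 × 0.238 = 0.04712.

0.04712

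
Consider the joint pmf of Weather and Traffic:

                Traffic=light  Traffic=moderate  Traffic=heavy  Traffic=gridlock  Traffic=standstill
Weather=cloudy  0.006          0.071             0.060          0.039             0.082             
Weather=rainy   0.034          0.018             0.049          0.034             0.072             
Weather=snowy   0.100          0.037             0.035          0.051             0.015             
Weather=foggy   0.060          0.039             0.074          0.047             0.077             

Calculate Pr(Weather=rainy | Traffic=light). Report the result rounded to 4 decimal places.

0.1700

P(Traffic=light) = 0.006 + 0.034 + 0.100 + 0.060 = 0.200.
P(Weather=rainy | Traffic=light) = 0.034/0.200 = 0.1700.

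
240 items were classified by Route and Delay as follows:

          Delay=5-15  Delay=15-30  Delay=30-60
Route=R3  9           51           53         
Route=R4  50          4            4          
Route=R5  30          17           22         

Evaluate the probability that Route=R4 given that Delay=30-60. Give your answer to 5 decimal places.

Total with Delay=30-60: 53 + 4 + 22 = 79.
P(Route=R4 | Delay=30-60) = 4/79 = 0.05063.

0.05063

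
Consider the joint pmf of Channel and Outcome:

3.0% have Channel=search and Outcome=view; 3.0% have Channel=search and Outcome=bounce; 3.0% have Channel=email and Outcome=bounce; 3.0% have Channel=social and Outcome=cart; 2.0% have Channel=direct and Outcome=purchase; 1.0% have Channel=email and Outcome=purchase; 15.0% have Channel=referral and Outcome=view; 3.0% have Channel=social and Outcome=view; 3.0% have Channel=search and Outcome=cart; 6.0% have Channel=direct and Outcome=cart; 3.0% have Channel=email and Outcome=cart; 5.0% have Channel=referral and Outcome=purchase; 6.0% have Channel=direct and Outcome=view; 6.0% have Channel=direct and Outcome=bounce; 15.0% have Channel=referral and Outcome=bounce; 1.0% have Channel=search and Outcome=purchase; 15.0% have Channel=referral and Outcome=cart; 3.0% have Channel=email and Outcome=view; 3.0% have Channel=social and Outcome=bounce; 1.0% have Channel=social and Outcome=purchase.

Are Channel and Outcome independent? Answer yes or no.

Every cell satisfies P(Channel,Outcome) = P(Channel)·P(Outcome). For instance P(Channel=email) = 0.100, P(Outcome=cart) = 0.300, and 0.100×0.300 = 0.030 matches the joint entry. So Channel and Outcome are independent.

yes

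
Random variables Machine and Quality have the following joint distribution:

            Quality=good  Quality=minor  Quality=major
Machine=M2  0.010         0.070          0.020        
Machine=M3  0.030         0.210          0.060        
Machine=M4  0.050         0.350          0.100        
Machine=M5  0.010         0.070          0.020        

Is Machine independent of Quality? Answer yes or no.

yes

Every cell satisfies P(Machine,Quality) = P(Machine)·P(Quality). For instance P(Machine=M4) = 0.500, P(Quality=major) = 0.200, and 0.500×0.200 = 0.100 matches the joint entry. So Machine and Quality are independent.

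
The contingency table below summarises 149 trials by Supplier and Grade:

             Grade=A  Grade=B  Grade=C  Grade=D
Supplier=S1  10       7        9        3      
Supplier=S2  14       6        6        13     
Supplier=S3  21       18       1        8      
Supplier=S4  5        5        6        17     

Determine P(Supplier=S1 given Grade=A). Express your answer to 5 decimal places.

0.20000

Total with Grade=A: 10 + 14 + 21 + 5 = 50.
P(Supplier=S1 | Grade=A) = 10/50 = 0.20000.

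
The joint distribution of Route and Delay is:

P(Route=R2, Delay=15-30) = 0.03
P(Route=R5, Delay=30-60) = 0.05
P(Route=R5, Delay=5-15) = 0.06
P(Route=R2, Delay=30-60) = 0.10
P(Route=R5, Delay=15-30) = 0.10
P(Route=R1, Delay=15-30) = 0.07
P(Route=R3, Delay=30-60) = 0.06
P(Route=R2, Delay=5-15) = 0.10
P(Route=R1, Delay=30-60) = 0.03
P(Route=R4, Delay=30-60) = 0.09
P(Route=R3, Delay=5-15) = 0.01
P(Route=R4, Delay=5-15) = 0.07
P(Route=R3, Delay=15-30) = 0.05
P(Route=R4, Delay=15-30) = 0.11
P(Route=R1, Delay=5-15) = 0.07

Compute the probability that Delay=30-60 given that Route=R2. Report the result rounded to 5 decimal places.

P(Route=R2) = 0.10 + 0.03 + 0.10 = 0.23.
P(Delay=30-60 | Route=R2) = 0.10/0.23 = 0.43478.

0.43478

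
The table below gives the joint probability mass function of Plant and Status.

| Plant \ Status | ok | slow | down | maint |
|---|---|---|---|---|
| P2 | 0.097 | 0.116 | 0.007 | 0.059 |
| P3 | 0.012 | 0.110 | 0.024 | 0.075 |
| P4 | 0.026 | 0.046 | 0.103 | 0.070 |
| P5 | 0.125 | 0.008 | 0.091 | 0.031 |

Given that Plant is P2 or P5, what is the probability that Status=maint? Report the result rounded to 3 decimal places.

0.169

P(Plant=P2) = 0.097 + 0.116 + 0.007 + 0.059 = 0.279.
P(Plant=P5) = 0.125 + 0.008 + 0.091 + 0.031 = 0.255.
P(Plant ∈ {P2, P5}) = 0.279 + 0.255 = 0.534; P(Status=maint, Plant ∈ {P2, P5}) = 0.059 + 0.031 = 0.090.
P(Status=maint | Plant ∈ {P2, P5}) = 0.090/0.534 = 0.169.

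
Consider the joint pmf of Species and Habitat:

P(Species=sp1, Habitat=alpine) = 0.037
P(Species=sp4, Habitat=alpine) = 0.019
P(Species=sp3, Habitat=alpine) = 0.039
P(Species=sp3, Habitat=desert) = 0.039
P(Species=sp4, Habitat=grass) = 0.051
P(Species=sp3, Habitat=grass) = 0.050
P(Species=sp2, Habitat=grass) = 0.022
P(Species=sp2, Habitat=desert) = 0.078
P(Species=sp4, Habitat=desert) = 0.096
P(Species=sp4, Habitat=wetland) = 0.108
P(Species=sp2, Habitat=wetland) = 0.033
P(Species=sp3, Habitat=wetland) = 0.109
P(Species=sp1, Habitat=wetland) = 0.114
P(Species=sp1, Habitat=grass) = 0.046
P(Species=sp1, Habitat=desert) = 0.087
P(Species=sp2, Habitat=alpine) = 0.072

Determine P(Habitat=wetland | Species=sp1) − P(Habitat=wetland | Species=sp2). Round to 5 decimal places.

P(Species=sp1) = 0.046 + 0.114 + 0.087 + 0.037 = 0.284; P(Habitat=wetland | Species=sp1) = 0.114/0.284 = 0.401408.
P(Species=sp2) = 0.022 + 0.033 + 0.078 + 0.072 = 0.205; P(Habitat=wetland | Species=sp2) = 0.033/0.205 = 0.160976.
Difference = 0.24043.

0.24043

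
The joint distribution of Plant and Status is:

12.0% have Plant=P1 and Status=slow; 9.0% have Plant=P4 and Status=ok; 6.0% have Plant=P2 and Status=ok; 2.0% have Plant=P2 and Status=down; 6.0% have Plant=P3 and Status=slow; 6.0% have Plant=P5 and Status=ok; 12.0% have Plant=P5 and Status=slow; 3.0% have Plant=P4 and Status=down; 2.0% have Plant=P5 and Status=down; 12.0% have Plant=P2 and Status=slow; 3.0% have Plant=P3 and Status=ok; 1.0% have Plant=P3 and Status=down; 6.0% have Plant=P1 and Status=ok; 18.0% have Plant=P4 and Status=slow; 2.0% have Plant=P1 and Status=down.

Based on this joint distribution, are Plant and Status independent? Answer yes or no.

yes

Every cell satisfies P(Plant,Status) = P(Plant)·P(Status). For instance P(Plant=P5) = 0.200, P(Status=ok) = 0.300, and 0.200×0.300 = 0.060 matches the joint entry. So Plant and Status are independent.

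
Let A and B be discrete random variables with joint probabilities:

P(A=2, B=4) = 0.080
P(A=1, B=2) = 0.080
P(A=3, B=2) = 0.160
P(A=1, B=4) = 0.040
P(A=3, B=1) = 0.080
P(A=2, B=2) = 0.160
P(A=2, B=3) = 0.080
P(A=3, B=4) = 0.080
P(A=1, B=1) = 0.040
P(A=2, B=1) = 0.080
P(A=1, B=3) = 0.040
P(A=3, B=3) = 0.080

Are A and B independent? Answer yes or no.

Every cell satisfies P(A,B) = P(A)·P(B). For instance P(A=2) = 0.400, P(B=2) = 0.400, and 0.400×0.400 = 0.160 matches the joint entry. So A and B are independent.

yes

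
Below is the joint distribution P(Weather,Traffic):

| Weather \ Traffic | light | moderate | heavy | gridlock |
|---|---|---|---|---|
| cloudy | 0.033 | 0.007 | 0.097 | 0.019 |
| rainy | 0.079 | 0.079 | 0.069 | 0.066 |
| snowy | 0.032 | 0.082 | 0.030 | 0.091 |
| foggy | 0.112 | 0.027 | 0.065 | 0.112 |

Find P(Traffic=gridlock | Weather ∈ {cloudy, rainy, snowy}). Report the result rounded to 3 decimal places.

0.257

P(Weather=cloudy) = 0.033 + 0.007 + 0.097 + 0.019 = 0.156.
P(Weather=rainy) = 0.079 + 0.079 + 0.069 + 0.066 = 0.293.
P(Weather=snowy) = 0.032 + 0.082 + 0.030 + 0.091 = 0.235.
P(Weather ∈ {cloudy, rainy, snowy}) = 0.156 + 0.293 + 0.235 = 0.684; P(Traffic=gridlock, Weather ∈ {cloudy, rainy, snowy}) = 0.019 + 0.066 + 0.091 = 0.176.
P(Traffic=gridlock | Weather ∈ {cloudy, rainy, snowy}) = 0.176/0.684 = 0.257.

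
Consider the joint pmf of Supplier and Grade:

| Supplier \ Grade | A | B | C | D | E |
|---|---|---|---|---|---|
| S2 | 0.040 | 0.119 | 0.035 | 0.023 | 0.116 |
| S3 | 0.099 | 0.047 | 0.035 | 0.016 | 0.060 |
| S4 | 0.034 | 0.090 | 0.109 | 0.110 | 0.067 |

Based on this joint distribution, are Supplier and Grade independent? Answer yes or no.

P(Supplier=S3) = 0.257 and P(Grade=A) = 0.173, so their product is 0.04446, but P(Supplier=S3, Grade=A) = 0.099. Since these differ, Supplier and Grade are not independent.

no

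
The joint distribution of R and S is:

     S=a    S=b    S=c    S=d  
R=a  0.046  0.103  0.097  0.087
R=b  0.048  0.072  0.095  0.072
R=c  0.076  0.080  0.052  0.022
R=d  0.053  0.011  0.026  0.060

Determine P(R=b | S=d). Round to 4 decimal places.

0.2988

P(S=d) = 0.087 + 0.072 + 0.022 + 0.060 = 0.241.
P(R=b | S=d) = 0.072/0.241 = 0.2988.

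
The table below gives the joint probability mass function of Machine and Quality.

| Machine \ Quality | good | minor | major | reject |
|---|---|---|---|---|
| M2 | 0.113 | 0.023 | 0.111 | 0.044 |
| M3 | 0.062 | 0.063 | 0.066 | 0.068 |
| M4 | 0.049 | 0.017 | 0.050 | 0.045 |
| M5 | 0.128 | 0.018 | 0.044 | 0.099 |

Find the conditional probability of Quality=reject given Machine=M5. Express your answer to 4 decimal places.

0.3426

P(Machine=M5) = 0.128 + 0.018 + 0.044 + 0.099 = 0.289.
P(Quality=reject | Machine=M5) = 0.099/0.289 = 0.3426.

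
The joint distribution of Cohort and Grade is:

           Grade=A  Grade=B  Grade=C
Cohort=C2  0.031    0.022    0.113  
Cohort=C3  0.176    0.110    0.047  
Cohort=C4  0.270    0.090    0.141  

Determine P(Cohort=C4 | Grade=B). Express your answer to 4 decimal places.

P(Grade=B) = 0.022 + 0.110 + 0.090 = 0.222.
P(Cohort=C4 | Grade=B) = 0.090/0.222 = 0.4054.

0.4054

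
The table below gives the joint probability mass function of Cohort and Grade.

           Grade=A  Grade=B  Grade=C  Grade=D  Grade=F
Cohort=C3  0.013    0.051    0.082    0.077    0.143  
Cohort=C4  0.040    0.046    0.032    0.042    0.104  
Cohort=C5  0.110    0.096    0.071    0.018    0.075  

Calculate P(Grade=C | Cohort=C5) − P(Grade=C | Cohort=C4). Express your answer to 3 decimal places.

P(Cohort=C5) = 0.110 + 0.096 + 0.071 + 0.018 + 0.075 = 0.370; P(Grade=C | Cohort=C5) = 0.071/0.370 = 0.1919.
P(Cohort=C4) = 0.040 + 0.046 + 0.032 + 0.042 + 0.104 = 0.264; P(Grade=C | Cohort=C4) = 0.032/0.264 = 0.1212.
Difference = 0.071.

0.071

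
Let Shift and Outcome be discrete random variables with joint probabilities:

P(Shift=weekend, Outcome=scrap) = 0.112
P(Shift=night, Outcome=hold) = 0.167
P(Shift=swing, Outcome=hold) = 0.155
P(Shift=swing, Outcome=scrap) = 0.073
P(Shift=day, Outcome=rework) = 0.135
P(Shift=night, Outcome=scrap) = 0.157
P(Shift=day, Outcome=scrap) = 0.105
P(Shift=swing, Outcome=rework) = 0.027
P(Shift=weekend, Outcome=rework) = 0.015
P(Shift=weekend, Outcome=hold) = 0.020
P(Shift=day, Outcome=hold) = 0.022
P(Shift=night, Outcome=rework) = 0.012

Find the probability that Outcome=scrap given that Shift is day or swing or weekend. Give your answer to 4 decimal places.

0.4367

P(Shift=day) = 0.135 + 0.105 + 0.022 = 0.262.
P(Shift=swing) = 0.027 + 0.073 + 0.155 = 0.255.
P(Shift=weekend) = 0.015 + 0.112 + 0.020 = 0.147.
P(Shift ∈ {day, swing, weekend}) = 0.262 + 0.255 + 0.147 = 0.664; P(Outcome=scrap, Shift ∈ {day, swing, weekend}) = 0.105 + 0.073 + 0.112 = 0.290.
P(Outcome=scrap | Shift ∈ {day, swing, weekend}) = 0.290/0.664 = 0.4367.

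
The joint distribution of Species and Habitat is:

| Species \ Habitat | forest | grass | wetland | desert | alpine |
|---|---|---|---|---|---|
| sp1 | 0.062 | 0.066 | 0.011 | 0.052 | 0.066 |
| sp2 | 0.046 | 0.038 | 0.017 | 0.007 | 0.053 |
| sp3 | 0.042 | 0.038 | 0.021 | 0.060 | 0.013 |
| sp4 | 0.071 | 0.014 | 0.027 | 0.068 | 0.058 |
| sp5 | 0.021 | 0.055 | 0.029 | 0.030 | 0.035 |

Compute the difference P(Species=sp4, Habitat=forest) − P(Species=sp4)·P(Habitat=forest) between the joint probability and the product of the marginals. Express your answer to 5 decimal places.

0.01340

P(Species=sp4) = 0.071 + 0.014 + 0.027 + 0.068 + 0.058 = 0.238.
P(Habitat=forest) = 0.062 + 0.046 + 0.042 + 0.071 + 0.021 = 0.242.
P(Species=sp4, Habitat=forest) − P(Species=sp4)P(Habitat=forest) = 0.071 − 0.238×0.242 = 0.01340.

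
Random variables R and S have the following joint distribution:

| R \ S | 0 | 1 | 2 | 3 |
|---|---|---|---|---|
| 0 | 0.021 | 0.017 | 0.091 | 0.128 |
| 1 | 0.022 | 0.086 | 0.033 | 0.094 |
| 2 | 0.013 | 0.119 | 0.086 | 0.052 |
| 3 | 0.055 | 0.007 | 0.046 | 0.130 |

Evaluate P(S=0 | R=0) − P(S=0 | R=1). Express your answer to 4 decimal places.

P(R=0) = 0.021 + 0.017 + 0.091 + 0.128 = 0.257; P(S=0 | R=0) = 0.021/0.257 = 0.08171.
P(R=1) = 0.022 + 0.086 + 0.033 + 0.094 = 0.235; P(S=0 | R=1) = 0.022/0.235 = 0.09362.
Difference = -0.0119.

-0.0119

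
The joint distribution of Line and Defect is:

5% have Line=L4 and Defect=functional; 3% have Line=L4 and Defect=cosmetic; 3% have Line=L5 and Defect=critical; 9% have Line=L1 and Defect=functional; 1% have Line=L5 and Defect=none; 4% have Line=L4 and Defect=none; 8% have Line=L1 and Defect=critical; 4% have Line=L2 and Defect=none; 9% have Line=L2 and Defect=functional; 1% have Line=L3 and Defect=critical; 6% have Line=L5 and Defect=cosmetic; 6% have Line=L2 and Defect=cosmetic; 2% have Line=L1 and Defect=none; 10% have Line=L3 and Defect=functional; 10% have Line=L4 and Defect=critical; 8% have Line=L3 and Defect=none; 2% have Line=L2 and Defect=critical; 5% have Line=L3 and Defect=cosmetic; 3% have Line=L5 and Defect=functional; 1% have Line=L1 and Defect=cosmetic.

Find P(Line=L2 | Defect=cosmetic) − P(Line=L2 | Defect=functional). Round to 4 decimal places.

P(Defect=cosmetic) = 0.01 + 0.06 + 0.05 + 0.03 + 0.06 = 0.21; P(Line=L2 | Defect=cosmetic) = 0.06/0.21 = 0.28571.
P(Defect=functional) = 0.09 + 0.09 + 0.10 + 0.05 + 0.03 = 0.36; P(Line=L2 | Defect=functional) = 0.09/0.36 = 0.25000.
Difference = 0.0357.

0.0357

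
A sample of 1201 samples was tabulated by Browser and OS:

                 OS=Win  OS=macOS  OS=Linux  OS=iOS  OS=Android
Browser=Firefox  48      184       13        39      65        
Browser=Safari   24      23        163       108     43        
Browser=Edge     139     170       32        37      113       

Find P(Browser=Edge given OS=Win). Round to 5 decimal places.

Total with OS=Win: 48 + 24 + 139 = 211.
P(Browser=Edge | OS=Win) = 139/211 = 0.65877.

0.65877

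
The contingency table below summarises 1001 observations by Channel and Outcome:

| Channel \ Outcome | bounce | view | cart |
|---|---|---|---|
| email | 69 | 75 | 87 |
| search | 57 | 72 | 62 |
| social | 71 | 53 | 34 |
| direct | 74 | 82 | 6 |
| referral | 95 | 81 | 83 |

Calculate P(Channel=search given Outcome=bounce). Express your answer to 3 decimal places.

Total with Outcome=bounce: 69 + 57 + 71 + 74 + 95 = 366.
P(Channel=search | Outcome=bounce) = 57/366 = 0.156.

0.156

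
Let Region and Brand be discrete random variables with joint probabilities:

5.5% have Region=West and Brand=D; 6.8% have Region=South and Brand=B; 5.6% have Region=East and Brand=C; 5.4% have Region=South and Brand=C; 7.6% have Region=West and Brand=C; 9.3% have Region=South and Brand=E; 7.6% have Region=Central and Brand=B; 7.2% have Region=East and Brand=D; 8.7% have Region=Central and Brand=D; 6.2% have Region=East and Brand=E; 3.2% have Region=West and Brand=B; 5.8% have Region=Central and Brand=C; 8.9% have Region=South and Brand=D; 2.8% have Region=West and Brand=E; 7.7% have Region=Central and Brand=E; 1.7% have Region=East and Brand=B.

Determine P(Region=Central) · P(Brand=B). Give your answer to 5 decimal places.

0.05751

P(Region=Central) = 0.076 + 0.058 + 0.087 + 0.077 = 0.298.
P(Brand=B) = 0.068 + 0.017 + 0.032 + 0.076 = 0.193.
Product: 0.298 × 0.193 = 0.05751.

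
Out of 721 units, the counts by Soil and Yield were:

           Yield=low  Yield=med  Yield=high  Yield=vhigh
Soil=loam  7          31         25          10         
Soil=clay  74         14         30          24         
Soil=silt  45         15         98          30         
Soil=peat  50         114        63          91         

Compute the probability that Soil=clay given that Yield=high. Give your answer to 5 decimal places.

0.13889

Total with Yield=high: 25 + 30 + 98 + 63 = 216.
P(Soil=clay | Yield=high) = 30/216 = 0.13889.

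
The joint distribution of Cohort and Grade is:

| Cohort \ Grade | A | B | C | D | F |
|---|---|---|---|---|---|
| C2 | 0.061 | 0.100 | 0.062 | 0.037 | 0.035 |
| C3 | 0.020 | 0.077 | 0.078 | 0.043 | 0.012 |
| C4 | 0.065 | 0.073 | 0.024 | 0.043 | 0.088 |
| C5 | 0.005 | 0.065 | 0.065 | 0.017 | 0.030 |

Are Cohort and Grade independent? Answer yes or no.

no

P(Cohort=C4) = 0.293 and P(Grade=C) = 0.229, so their product is 0.06710, but P(Cohort=C4, Grade=C) = 0.024. Since these differ, Cohort and Grade are not independent.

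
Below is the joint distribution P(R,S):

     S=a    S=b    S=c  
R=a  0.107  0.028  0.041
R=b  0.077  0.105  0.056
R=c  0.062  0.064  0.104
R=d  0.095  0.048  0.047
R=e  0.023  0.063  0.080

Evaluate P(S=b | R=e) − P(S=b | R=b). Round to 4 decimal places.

-0.0617

P(R=e) = 0.023 + 0.063 + 0.080 = 0.166; P(S=b | R=e) = 0.063/0.166 = 0.37952.
P(R=b) = 0.077 + 0.105 + 0.056 = 0.238; P(S=b | R=b) = 0.105/0.238 = 0.44118.
Difference = -0.0617.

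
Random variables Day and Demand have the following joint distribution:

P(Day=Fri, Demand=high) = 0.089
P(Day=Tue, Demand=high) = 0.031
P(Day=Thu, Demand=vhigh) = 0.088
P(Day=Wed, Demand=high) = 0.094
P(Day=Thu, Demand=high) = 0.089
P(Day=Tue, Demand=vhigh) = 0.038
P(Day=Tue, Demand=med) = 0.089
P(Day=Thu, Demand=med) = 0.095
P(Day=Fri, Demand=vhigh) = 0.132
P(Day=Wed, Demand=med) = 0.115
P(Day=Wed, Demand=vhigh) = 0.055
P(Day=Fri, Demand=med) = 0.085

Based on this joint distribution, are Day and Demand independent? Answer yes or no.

P(Day=Fri) = 0.306 and P(Demand=vhigh) = 0.313, so their product is 0.09578, but P(Day=Fri, Demand=vhigh) = 0.132. Since these differ, Day and Demand are not independent.

no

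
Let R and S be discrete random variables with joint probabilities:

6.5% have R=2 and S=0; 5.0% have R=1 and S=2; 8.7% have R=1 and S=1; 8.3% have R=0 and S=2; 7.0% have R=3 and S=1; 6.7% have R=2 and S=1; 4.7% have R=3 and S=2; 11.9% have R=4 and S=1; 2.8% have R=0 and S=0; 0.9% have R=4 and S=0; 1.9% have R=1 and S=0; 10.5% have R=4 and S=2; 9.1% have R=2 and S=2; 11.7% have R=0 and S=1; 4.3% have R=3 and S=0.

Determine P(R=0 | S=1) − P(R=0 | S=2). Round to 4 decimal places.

0.0336

P(S=1) = 0.117 + 0.087 + 0.067 + 0.070 + 0.119 = 0.460; P(R=0 | S=1) = 0.117/0.460 = 0.25435.
P(S=2) = 0.083 + 0.050 + 0.091 + 0.047 + 0.105 = 0.376; P(R=0 | S=2) = 0.083/0.376 = 0.22074.
Difference = 0.0336.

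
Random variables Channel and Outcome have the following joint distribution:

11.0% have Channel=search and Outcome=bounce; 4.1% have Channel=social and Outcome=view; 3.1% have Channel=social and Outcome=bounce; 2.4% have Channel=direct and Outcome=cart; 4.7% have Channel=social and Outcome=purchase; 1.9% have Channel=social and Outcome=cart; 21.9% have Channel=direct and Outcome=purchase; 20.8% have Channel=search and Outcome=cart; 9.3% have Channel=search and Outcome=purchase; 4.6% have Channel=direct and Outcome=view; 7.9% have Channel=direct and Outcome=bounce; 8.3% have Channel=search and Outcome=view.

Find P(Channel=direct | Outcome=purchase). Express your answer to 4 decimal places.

P(Outcome=purchase) = 0.093 + 0.047 + 0.219 = 0.359.
P(Channel=direct | Outcome=purchase) = 0.219/0.359 = 0.6100.

0.6100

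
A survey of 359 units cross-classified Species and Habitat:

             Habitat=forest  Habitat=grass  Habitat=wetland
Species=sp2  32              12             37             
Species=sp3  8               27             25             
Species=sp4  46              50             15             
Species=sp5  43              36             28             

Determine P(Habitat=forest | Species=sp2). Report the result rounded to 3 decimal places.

Total with Species=sp2: 32 + 12 + 37 = 81.
P(Habitat=forest | Species=sp2) = 32/81 = 0.395.

0.395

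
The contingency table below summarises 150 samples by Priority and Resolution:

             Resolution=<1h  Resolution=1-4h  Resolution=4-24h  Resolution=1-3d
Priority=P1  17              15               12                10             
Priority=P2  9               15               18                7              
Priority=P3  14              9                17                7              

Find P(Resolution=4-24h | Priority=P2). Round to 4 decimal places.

Total with Priority=P2: 9 + 15 + 18 + 7 = 49.
P(Resolution=4-24h | Priority=P2) = 18/49 = 0.3673.

0.3673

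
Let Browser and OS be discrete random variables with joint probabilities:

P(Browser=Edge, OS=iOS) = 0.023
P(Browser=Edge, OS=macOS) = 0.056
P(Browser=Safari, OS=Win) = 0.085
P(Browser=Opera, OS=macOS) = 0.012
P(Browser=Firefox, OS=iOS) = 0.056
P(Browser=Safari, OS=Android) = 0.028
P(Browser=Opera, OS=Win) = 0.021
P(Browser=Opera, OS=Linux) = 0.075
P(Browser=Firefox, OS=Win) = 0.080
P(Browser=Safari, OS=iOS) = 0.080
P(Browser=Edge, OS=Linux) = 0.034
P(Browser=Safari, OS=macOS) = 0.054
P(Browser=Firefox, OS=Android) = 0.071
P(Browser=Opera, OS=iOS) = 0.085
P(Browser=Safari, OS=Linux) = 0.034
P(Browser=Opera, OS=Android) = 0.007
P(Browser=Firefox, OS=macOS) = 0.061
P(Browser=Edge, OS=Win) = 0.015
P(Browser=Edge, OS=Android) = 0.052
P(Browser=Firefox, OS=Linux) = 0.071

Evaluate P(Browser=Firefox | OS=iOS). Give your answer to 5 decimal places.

P(OS=iOS) = 0.056 + 0.080 + 0.023 + 0.085 = 0.244.
P(Browser=Firefox | OS=iOS) = 0.056/0.244 = 0.22951.

0.22951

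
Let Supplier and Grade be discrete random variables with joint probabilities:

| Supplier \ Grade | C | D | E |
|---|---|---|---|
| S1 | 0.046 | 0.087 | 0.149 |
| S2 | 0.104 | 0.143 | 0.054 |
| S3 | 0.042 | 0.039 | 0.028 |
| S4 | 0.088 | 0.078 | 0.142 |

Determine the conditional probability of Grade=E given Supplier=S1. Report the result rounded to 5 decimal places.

P(Supplier=S1) = 0.046 + 0.087 + 0.149 = 0.282.
P(Grade=E | Supplier=S1) = 0.149/0.282 = 0.52837.

0.52837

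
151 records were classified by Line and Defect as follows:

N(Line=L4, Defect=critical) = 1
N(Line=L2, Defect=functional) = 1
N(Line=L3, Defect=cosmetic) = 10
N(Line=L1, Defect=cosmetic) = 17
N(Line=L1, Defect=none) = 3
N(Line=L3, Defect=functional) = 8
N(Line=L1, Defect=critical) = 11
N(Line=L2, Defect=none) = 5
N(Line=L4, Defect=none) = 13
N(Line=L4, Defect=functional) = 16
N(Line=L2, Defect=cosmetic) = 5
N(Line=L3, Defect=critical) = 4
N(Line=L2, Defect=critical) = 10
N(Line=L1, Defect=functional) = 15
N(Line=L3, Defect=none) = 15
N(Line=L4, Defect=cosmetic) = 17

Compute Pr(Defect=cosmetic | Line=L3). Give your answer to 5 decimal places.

0.27027

Total with Line=L3: 15 + 10 + 8 + 4 = 37.
P(Defect=cosmetic | Line=L3) = 10/37 = 0.27027.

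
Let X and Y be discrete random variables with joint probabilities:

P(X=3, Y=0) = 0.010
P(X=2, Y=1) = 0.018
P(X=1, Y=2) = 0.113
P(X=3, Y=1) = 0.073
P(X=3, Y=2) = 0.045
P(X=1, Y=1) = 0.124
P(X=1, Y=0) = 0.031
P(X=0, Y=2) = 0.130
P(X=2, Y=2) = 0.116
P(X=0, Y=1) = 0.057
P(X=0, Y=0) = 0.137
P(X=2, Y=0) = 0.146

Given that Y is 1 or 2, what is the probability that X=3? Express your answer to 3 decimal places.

P(Y=1) = 0.057 + 0.124 + 0.018 + 0.073 = 0.272.
P(Y=2) = 0.130 + 0.113 + 0.116 + 0.045 = 0.404.
P(Y ∈ {1, 2}) = 0.272 + 0.404 = 0.676; P(X=3, Y ∈ {1, 2}) = 0.073 + 0.045 = 0.118.
P(X=3 | Y ∈ {1, 2}) = 0.118/0.676 = 0.175.

0.175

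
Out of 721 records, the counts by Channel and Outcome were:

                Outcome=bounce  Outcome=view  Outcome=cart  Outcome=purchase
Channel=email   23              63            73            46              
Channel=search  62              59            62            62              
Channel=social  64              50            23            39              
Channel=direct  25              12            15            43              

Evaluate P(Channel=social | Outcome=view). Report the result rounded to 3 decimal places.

0.272

Total with Outcome=view: 63 + 59 + 50 + 12 = 184.
P(Channel=social | Outcome=view) = 50/184 = 0.272.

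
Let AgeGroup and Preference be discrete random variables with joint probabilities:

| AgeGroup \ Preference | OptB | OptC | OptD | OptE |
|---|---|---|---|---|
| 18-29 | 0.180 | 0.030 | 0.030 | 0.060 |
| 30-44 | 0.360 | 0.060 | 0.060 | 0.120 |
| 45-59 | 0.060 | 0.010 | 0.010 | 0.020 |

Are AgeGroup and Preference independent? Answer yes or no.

Every cell satisfies P(AgeGroup,Preference) = P(AgeGroup)·P(Preference). For instance P(AgeGroup=45-59) = 0.100, P(Preference=OptC) = 0.100, and 0.100×0.100 = 0.010 matches the joint entry. So AgeGroup and Preference are independent.

yes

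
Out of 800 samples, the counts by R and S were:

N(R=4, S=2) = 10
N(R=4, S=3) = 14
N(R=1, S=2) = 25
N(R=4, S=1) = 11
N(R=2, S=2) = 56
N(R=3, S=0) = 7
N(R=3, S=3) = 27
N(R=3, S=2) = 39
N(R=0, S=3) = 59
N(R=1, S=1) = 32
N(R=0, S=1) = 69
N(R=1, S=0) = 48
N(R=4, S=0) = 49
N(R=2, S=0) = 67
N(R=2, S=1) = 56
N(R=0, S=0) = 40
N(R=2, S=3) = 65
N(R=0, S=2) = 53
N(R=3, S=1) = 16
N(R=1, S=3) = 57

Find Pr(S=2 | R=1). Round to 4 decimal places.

0.1543

Total with R=1: 48 + 32 + 25 + 57 = 162.
P(S=2 | R=1) = 25/162 = 0.1543.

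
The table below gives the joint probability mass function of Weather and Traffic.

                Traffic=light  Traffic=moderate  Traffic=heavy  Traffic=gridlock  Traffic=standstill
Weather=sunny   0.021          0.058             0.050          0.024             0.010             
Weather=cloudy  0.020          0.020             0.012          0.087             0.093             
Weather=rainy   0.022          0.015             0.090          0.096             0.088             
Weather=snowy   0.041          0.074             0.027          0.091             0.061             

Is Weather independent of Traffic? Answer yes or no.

P(Weather=rainy) = 0.311 and P(Traffic=moderate) = 0.167, so their product is 0.05194, but P(Weather=rainy, Traffic=moderate) = 0.015. Since these differ, Weather and Traffic are not independent.

no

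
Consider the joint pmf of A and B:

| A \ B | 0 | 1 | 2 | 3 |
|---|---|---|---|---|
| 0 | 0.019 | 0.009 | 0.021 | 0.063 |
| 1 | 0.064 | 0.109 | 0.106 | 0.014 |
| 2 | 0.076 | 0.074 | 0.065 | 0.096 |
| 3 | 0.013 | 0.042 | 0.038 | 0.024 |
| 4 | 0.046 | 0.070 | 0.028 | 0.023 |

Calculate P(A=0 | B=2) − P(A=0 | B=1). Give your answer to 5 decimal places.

0.05179

P(B=2) = 0.021 + 0.106 + 0.065 + 0.038 + 0.028 = 0.258; P(A=0 | B=2) = 0.021/0.258 = 0.081395.
P(B=1) = 0.009 + 0.109 + 0.074 + 0.042 + 0.070 = 0.304; P(A=0 | B=1) = 0.009/0.304 = 0.029605.
Difference = 0.05179.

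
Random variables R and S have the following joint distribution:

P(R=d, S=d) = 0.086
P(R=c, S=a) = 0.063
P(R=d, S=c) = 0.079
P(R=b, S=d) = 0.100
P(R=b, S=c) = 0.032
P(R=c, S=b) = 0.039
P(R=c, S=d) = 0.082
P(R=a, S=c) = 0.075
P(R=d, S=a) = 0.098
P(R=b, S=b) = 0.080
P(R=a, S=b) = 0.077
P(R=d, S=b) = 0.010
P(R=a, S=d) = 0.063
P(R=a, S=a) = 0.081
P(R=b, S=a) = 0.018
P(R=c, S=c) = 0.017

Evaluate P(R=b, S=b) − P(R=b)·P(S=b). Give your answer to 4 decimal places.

0.0326

P(R=b) = 0.018 + 0.080 + 0.032 + 0.100 = 0.230.
P(S=b) = 0.077 + 0.080 + 0.039 + 0.010 = 0.206.
P(R=b, S=b) − P(R=b)P(S=b) = 0.080 − 0.230×0.206 = 0.0326.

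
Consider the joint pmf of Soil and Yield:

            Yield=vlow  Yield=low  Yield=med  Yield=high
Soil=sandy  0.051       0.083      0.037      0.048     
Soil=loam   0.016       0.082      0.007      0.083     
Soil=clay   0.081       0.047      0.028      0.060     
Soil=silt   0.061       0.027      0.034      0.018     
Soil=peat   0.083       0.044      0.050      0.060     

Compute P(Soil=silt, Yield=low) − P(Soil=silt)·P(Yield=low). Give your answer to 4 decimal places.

P(Soil=silt) = 0.061 + 0.027 + 0.034 + 0.018 = 0.140.
P(Yield=low) = 0.083 + 0.082 + 0.047 + 0.027 + 0.044 = 0.283.
P(Soil=silt, Yield=low) − P(Soil=silt)P(Yield=low) = 0.027 − 0.140×0.283 = -0.0126.

-0.0126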